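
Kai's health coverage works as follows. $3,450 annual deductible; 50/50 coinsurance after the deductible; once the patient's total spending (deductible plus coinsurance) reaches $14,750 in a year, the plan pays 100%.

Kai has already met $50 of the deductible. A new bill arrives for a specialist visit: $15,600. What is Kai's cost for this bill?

$50 of the $3,450 deductible is already met, leaving $3,400.
The remaining $12,200 (= $15,600 − $3,400) moves to coinsurance.
Coinsurance: $12,200 × 50% = $6,100.
So the patient owes $3,400 + $6,100 = $9,500 before any cap.
Total out-of-pocket so far would be $50 + $9,500 = $9,550, below the $14,750 cap — no reduction.

$9,500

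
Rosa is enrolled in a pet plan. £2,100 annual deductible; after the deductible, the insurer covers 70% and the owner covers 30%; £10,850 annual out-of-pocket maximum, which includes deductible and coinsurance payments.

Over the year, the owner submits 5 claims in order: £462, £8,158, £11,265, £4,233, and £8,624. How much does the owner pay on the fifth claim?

£2,144.60

Bill 1, £462: all of it applies to the deductible. Owner pays £462; OOP now £462.
Bill 2, £8,158: deductible takes £1,638, £6,520 remains; 30% of £6,520 = £1,956. Cost to owner: £3,594. OOP to date £4,056.
Bill 3, £11,265: deductible met; 30% of £11,265 = £3,379.50. Owner owes £3,379.50 (running OOP £7,435.50).
Bill 4, £4,233: 30% coinsurance on £4,233 = £1,269.90. Cost to owner: £1,269.90. OOP to date £8,705.40.
Bill 5, £8,624: deductible already satisfied, so owner's share is 30% × £8,624 = £2,587.20. OOP would hit £11,292.60 > £10,850, so the cap limits the owner to £10,850 − £8,705.40 = £2,144.60.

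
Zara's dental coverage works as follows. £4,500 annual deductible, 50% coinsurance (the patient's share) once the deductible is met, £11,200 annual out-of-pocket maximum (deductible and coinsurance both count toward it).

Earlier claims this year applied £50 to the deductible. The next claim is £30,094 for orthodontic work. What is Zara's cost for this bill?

£50 of the £4,500 deductible is already met, leaving £4,450.
After the £4,450 deductible portion, £30,094 − £4,450 = £25,644 is subject to coinsurance.
50% of £25,644 = £12,822 falls to the patient.
That puts the patient's cost at £4,450 + £12,822 = £17,272 before any cap.
Year-to-date out-of-pocket would reach £50 + £17,272 = £17,322, above the £11,200 maximum, so the patient pays only £11,200 − £50 = £11,150.

£11,150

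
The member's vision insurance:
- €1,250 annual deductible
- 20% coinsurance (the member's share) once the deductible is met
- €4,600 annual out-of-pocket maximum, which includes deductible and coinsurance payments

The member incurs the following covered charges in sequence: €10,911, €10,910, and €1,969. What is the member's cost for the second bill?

€1,417.80

Claim 1 — €10,911: deductible takes €1,250, €9,661 remains; 20% of €9,661 = €1,932.20. Member owes €3,182.20 (running OOP €3,182.20).
Claim 2 — €10,910: deductible met; 20% of €10,910 = €2,182. That would push OOP to €5,364.20, over the €4,600 cap, so member pays €4,600 − €3,182.20 = €1,417.80.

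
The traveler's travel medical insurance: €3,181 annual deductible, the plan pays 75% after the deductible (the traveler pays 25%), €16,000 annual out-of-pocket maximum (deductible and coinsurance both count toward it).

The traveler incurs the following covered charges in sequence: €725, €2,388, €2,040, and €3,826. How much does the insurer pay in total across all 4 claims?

€4,348.50

Claim 1 — €725: fully absorbed by the deductible. Traveler owes €725 (running OOP €725). Plan pays €725 − €725 = €0.
Claim 2 — €2,388: fully absorbed by the deductible. Cost to traveler: €2,388. OOP to date €3,113. Insurer: €2,388 − €2,388 = €0.
Claim 3 — €2,040: €68 finishes the deductible; €1,972 goes to coinsurance; traveler's 25% is €493. Traveler pays €561; OOP now €3,674. Insurer: €2,040 − €561 = €1,479.
Claim 4 — €3,826: deductible met; 25% of €3,826 = €956.50. Cost to traveler: €956.50. OOP to date €4,630.50. Insurer: €3,826 − €956.50 = €2,869.50.
Insurer total: €0 + €0 + €1,479 + €2,869.50 = €4,348.50.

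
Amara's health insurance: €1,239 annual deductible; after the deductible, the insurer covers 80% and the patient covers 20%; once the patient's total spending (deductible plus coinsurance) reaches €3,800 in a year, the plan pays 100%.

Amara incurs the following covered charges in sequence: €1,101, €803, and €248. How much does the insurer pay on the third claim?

€198.40

Bill 1, €1,101: entire amount goes to the deductible. Patient pays €1,101; OOP now €1,101. Plan pays €1,101 − €1,101 = €0.
Bill 2, €803: deductible takes €138, €665 remains; coinsurance €665 × 20% = €133. Patient pays €271; OOP now €1,372. Plan pays €803 − €271 = €532.
Bill 3, €248: deductible met; 20% of €248 = €49.60. Patient owes €49.60 (running OOP €1,421.60). Insurer: €248 − €49.60 = €198.40.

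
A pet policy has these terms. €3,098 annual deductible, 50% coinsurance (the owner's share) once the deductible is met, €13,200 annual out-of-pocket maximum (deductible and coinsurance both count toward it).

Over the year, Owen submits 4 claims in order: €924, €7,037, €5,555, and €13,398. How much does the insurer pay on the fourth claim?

€8,505

Claim 1 — €924: all of it applies to the deductible. Cost to owner: €924. OOP to date €924. Insurer: €924 − €924 = €0.
Claim 2 — €7,037: deductible takes €2,174, €4,863 remains; coinsurance €4,863 × 50% = €2,431.50. Owner pays €4,605.50; OOP now €5,529.50. Insurer: €7,037 − €4,605.50 = €2,431.50.
Claim 3 — €5,555: 50% coinsurance on €5,555 = €2,777.50. Cost to owner: €2,777.50. OOP to date €8,307. Insurer: €5,555 − €2,777.50 = €2,777.50.
Claim 4 — €13,398: deductible already satisfied, so owner's share is 50% × €13,398 = €6,699. Adding that to €8,307 gives €15,006, past the €13,200 cap; owner pays only €13,200 − €8,307 = €4,893. Plan pays €13,398 − €4,893 = €8,505.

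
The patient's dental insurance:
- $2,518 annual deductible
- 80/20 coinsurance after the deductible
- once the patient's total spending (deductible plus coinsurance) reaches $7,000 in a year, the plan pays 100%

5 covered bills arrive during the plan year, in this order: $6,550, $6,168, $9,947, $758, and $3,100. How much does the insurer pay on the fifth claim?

#1 ($6,550): $2,518 to deductible, leaving $4,032; 20% of $4,032 = $806.40. Patient pays $3,324.40; OOP now $3,324.40. Insurer: $6,550 − $3,324.40 = $3,225.60.
#2 ($6,168): 20% coinsurance on $6,168 = $1,233.60. Cost to patient: $1,233.60. OOP to date $4,558. Plan pays $6,168 − $1,233.60 = $4,934.40.
#3 ($9,947): deductible already satisfied, so patient's share is 20% × $9,947 = $1,989.40. Patient owes $1,989.40 (running OOP $6,547.40). Plan pays $9,947 − $1,989.40 = $7,957.60.
#4 ($758): deductible met; 20% of $758 = $151.60. Patient owes $151.60 (running OOP $6,699). Insurer: $758 − $151.60 = $606.40.
#5 ($3,100): deductible already satisfied, so patient's share is 20% × $3,100 = $620. OOP would hit $7,319 > $7,000, so the cap limits the patient to $7,000 − $6,699 = $301. Plan pays $3,100 − $301 = $2,799.

$2,799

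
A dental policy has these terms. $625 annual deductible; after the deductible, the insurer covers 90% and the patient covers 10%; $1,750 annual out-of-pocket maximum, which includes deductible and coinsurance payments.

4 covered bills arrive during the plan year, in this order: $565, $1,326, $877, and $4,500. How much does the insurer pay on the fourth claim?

Claim 1 ($565): entire amount goes to the deductible. Cost to patient: $565. OOP to date $565. Insurer: $565 − $565 = $0.
Claim 2 ($1,326): deductible takes $60, $1,266 remains; patient's 10% is $126.60. Cost to patient: $186.60. OOP to date $751.60. Insurer: $1,326 − $186.60 = $1,139.40.
Claim 3 ($877): 10% coinsurance on $877 = $87.70. Patient owes $87.70 (running OOP $839.30). Insurer: $877 − $87.70 = $789.30.
Claim 4 ($4,500): deductible already satisfied, so patient's share is 10% × $4,500 = $450. Cost to patient: $450. OOP to date $1,289.30. Insurer: $4,500 − $450 = $4,050.

$4,050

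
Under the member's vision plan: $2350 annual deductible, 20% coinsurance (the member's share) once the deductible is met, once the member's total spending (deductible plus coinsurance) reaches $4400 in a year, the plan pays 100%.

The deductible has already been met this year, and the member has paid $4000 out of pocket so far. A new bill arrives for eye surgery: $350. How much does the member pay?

The deductible is already satisfied, so the full bill goes to coinsurance.
Coinsurance: $350 × 20% = $70.
Cumulative spending $4000 + $70 = $4070 stays under the $4400 maximum.

$70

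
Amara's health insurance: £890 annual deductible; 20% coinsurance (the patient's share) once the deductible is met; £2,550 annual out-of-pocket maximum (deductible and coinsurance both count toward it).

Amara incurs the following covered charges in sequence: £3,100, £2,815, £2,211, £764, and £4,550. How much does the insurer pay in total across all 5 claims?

£10,890

#1 (£3,100): deductible takes £890, £2,210 remains; 20% of £2,210 = £442. Patient pays £1,332; OOP now £1,332. Insurer: £3,100 − £1,332 = £1,768.
#2 (£2,815): 20% coinsurance on £2,815 = £563. Patient pays £563; OOP now £1,895. Insurer: £2,815 − £563 = £2,252.
#3 (£2,211): deductible met; 20% of £2,211 = £442.20. Cost to patient: £442.20. OOP to date £2,337.20. Plan pays £2,211 − £442.20 = £1,768.80.
#4 (£764): deductible met; 20% of £764 = £152.80. Cost to patient: £152.80. OOP to date £2,490. Plan pays £764 − £152.80 = £611.20.
#5 (£4,550): 20% coinsurance on £4,550 = £910. Adding that to £2,490 gives £3,400, past the £2,550 cap; patient pays only £2,550 − £2,490 = £60. Insurer: £4,550 − £60 = £4,490.
Insurer total: £1,768 + £2,252 + £1,768.80 + £611.20 + £4,490 = £10,890.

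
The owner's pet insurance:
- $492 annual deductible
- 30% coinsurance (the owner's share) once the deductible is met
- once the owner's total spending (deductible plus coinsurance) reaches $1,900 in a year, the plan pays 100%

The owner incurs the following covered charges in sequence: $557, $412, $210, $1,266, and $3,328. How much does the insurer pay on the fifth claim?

$2,505.90

Claim 1 ($557): deductible takes $492, $65 remains; coinsurance $65 × 30% = $19.50. Owner owes $511.50 (running OOP $511.50). Insurer: $557 − $511.50 = $45.50.
Claim 2 ($412): 30% coinsurance on $412 = $123.60. Owner owes $123.60 (running OOP $635.10). Plan pays $412 − $123.60 = $288.40.
Claim 3 ($210): deductible already satisfied, so owner's share is 30% × $210 = $63. Cost to owner: $63. OOP to date $698.10. Plan pays $210 − $63 = $147.
Claim 4 ($1,266): 30% coinsurance on $1,266 = $379.80. Owner pays $379.80; OOP now $1,077.90. Insurer: $1,266 − $379.80 = $886.20.
Claim 5 ($3,328): 30% coinsurance on $3,328 = $998.40. OOP would hit $2,076.30 > $1,900, so the cap limits the owner to $1,900 − $1,077.90 = $822.10. Insurer: $3,328 − $822.10 = $2,505.90.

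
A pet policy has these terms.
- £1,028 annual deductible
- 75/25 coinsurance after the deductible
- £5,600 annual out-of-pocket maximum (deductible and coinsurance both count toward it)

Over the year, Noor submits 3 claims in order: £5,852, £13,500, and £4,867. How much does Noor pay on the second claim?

Claim 1 — £5,852: £1,028 finishes the deductible; £4,824 goes to coinsurance; 25% of £4,824 = £1,206. Cost to owner: £2,234. OOP to date £2,234.
Claim 2 — £13,500: deductible met; 25% of £13,500 = £3,375. OOP would hit £5,609 > £5,600, so the cap limits the owner to £5,600 − £2,234 = £3,366.

£3,366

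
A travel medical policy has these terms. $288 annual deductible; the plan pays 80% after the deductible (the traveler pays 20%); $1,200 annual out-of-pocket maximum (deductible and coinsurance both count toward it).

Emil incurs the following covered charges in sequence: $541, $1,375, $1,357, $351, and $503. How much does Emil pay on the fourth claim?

#1 ($541): deductible takes $288, $253 remains; traveler's 20% is $50.60. Cost to traveler: $338.60. OOP to date $338.60.
#2 ($1,375): deductible already satisfied, so traveler's share is 20% × $1,375 = $275. Traveler owes $275 (running OOP $613.60).
#3 ($1,357): deductible already satisfied, so traveler's share is 20% × $1,357 = $271.40. Traveler pays $271.40; OOP now $885.
#4 ($351): deductible met; 20% of $351 = $70.20. Traveler pays $70.20; OOP now $955.20.

$70.20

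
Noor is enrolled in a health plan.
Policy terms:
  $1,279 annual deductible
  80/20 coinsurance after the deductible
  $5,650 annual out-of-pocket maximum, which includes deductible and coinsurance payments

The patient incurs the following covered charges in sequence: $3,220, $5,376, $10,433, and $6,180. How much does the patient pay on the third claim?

$2,086.60

#1 ($3,220): $1,279 finishes the deductible; $1,941 goes to coinsurance; 20% of $1,941 = $388.20. Patient owes $1,667.20 (running OOP $1,667.20).
#2 ($5,376): deductible met; 20% of $5,376 = $1,075.20. Cost to patient: $1,075.20. OOP to date $2,742.40.
#3 ($10,433): deductible met; 20% of $10,433 = $2,086.60. Patient owes $2,086.60 (running OOP $4,829).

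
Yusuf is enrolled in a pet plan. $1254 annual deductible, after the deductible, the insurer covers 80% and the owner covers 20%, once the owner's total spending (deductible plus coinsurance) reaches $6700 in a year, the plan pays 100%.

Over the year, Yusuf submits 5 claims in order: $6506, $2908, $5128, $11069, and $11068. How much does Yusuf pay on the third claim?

Claim 1 ($6506): deductible takes $1254, $5252 remains; owner's 20% is $1050.40. Owner pays $2304.40; OOP now $2304.40.
Claim 2 ($2908): 20% coinsurance on $2908 = $581.60. Owner owes $581.60 (running OOP $2886).
Claim 3 ($5128): deductible already satisfied, so owner's share is 20% × $5128 = $1025.60. Owner pays $1025.60; OOP now $3911.60.

$1025.60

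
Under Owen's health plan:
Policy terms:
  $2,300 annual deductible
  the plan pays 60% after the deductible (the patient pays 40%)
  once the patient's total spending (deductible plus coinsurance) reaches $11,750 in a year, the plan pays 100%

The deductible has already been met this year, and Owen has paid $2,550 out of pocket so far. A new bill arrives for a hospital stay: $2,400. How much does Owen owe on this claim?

$960

The deductible is already satisfied, so the full bill goes to coinsurance.
Patient's 40% share of $2,400 is $960.
Total out-of-pocket so far would be $2,550 + $960 = $3,510, below the $11,750 cap — no reduction.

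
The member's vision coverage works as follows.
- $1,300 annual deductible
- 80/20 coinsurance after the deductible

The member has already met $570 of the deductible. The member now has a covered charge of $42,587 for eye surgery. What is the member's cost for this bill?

$9,101.40

$570 of the $1,300 deductible is already met, leaving $730.
After the $730 deductible portion, $42,587 − $730 = $41,857 is subject to coinsurance.
Coinsurance: $41,857 × 20% = $8,371.40.
Member responsibility: $730 + $8,371.40 = $9,101.40.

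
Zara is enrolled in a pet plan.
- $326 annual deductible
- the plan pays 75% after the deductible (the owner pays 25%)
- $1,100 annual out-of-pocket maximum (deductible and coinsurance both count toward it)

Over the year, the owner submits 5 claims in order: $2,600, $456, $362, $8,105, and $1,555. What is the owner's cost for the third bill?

Bill 1, $2,600: $326 to deductible, leaving $2,274; coinsurance $2,274 × 25% = $568.50. Owner pays $894.50; OOP now $894.50.
Bill 2, $456: deductible met; 25% of $456 = $114. Owner owes $114 (running OOP $1,008.50).
Bill 3, $362: deductible already satisfied, so owner's share is 25% × $362 = $90.50. Owner pays $90.50; OOP now $1,099.

$90.50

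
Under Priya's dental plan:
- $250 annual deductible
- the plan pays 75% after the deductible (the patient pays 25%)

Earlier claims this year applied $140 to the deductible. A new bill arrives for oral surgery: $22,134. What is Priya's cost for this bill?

$140 of the $250 deductible is already met, leaving $110.
After the $110 deductible portion, $22,134 − $110 = $22,024 is subject to coinsurance.
25% of $22,024 = $5,506 falls to the patient.
That puts the patient's cost at $110 + $5,506 = $5,616.

$5,616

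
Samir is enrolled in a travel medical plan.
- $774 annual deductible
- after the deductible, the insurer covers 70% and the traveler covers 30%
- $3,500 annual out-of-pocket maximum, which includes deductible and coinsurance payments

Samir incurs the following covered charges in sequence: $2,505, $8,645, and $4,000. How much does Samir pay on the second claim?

Claim 1 — $2,505: $774 finishes the deductible; $1,731 goes to coinsurance; 30% of $1,731 = $519.30. Traveler pays $1,293.30; OOP now $1,293.30.
Claim 2 — $8,645: deductible already satisfied, so traveler's share is 30% × $8,645 = $2,593.50. OOP would hit $3,886.80 > $3,500, so the cap limits the traveler to $3,500 − $1,293.30 = $2,206.70.

$2,206.70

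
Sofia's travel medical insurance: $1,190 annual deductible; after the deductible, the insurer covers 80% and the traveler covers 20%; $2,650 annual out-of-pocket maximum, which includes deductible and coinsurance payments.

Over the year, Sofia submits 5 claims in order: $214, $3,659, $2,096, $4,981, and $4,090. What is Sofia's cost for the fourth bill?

$504.20

#1 ($214): fully absorbed by the deductible. Traveler pays $214; OOP now $214.
#2 ($3,659): $976 to deductible, leaving $2,683; 20% of $2,683 = $536.60. Traveler owes $1,512.60 (running OOP $1,726.60).
#3 ($2,096): deductible already satisfied, so traveler's share is 20% × $2,096 = $419.20. Cost to traveler: $419.20. OOP to date $2,145.80.
#4 ($4,981): deductible already satisfied, so traveler's share is 20% × $4,981 = $996.20. That would push OOP to $3,142, over the $2,650 cap, so traveler pays $2,650 − $2,145.80 = $504.20.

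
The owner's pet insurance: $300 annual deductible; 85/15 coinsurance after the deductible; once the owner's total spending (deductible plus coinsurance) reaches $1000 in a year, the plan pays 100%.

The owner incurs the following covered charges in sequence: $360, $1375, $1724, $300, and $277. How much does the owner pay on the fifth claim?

$41.55

#1 ($360): $300 finishes the deductible; $60 goes to coinsurance; owner's 15% is $9. Owner pays $309; OOP now $309.
#2 ($1375): 15% coinsurance on $1375 = $206.25. Owner owes $206.25 (running OOP $515.25).
#3 ($1724): 15% coinsurance on $1724 = $258.60. Owner pays $258.60; OOP now $773.85.
#4 ($300): 15% coinsurance on $300 = $45. Cost to owner: $45. OOP to date $818.85.
#5 ($277): 15% coinsurance on $277 = $41.55. Owner pays $41.55; OOP now $860.40.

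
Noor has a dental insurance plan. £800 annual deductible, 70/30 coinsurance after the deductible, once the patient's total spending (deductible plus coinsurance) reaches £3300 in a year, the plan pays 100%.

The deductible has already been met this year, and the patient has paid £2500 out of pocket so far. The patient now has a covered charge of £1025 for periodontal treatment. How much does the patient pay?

£307.50

The deductible is already satisfied, so the full bill goes to coinsurance.
30% of £1025 = £307.50 falls to the patient.
Cumulative spending £2500 + £307.50 = £2807.50 stays under the £3300 maximum.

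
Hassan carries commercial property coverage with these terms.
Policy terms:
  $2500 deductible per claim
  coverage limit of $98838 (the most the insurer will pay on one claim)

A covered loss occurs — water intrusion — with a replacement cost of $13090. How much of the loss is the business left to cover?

$2500

After the deductible, $13090 − $2500 = $10590 remains.
$10590 is within the $98838 limit, so the insurer pays $10590.
The business bears the rest of the original loss: $13090 − $10590 = $2500.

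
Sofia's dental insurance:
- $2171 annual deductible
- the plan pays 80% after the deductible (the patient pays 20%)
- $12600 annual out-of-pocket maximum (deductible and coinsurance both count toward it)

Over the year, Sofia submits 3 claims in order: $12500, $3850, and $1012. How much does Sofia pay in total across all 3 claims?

Claim 1 — $12500: $2171 to deductible, leaving $10329; patient's 20% is $2065.80. Patient pays $4236.80; OOP now $4236.80.
Claim 2 — $3850: deductible met; 20% of $3850 = $770. Cost to patient: $770. OOP to date $5006.80.
Claim 3 — $1012: deductible met; 20% of $1012 = $202.40. Patient pays $202.40; OOP now $5209.20.
Total paid by the patient: $4236.80 + $770 + $202.40 = $5209.20.

$5209.20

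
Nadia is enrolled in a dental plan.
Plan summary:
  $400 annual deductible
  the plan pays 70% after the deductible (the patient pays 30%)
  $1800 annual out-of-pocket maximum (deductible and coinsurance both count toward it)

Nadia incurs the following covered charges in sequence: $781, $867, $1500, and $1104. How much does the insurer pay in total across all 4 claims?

#1 ($781): $400 to deductible, leaving $381; coinsurance $381 × 30% = $114.30. Cost to patient: $514.30. OOP to date $514.30. Plan pays $781 − $514.30 = $266.70.
#2 ($867): deductible met; 30% of $867 = $260.10. Patient owes $260.10 (running OOP $774.40). Insurer: $867 − $260.10 = $606.90.
#3 ($1500): deductible already satisfied, so patient's share is 30% × $1500 = $450. Cost to patient: $450. OOP to date $1224.40. Plan pays $1500 − $450 = $1050.
#4 ($1104): deductible met; 30% of $1104 = $331.20. Patient owes $331.20 (running OOP $1555.60). Insurer: $1104 − $331.20 = $772.80.
Insurer total = bills − patient's total = $4252 − $1555.60 = $2696.40.

$2696.40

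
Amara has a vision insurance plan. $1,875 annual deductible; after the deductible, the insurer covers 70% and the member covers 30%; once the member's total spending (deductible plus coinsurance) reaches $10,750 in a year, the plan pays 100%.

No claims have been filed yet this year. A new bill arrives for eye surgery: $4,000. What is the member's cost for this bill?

The full $1,875 deductible is still open; $1,875 of this bill applies to it.
That leaves $4,000 − $1,875 = $2,125 for coinsurance.
Member's 30% share of $2,125 is $637.50.
Member responsibility before any cap: $1,875 + $637.50 = $2,512.50.
Total out-of-pocket so far would be $0 + $2,512.50 = $2,512.50, below the $10,750 cap — no reduction.

$2,512.50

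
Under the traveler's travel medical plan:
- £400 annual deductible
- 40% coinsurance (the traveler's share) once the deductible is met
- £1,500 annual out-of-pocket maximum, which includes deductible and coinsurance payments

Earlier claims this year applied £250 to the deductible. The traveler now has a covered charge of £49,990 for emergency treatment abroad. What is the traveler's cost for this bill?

£1,250

Deductible still to meet: £400 − £250 = £150.
After the £150 deductible portion, £49,990 − £150 = £49,840 is subject to coinsurance.
Coinsurance: £49,840 × 40% = £19,936.
Traveler responsibility before any cap: £150 + £19,936 = £20,086.
Adding £20,086 to the £250 already spent would give £20,336, which exceeds the £1,500 cap; the traveler pays just £1,500 − £250 = £1,250.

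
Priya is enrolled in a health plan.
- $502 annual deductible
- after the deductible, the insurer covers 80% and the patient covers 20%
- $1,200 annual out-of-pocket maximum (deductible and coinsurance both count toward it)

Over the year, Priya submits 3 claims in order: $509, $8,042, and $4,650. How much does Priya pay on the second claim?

#1 ($509): $502 to deductible, leaving $7; patient's 20% is $1.40. Cost to patient: $503.40. OOP to date $503.40.
#2 ($8,042): deductible met; 20% of $8,042 = $1,608.40. Adding that to $503.40 gives $2,111.80, past the $1,200 cap; patient pays only $1,200 − $503.40 = $696.60.

$696.60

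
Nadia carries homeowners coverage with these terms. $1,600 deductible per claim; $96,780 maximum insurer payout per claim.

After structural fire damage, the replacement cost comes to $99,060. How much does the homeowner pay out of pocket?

After the deductible, $99,060 − $1,600 = $97,460 remains.
Since $97,460 > $96,780, the payout is capped at $96,780.
The homeowner bears the rest of the original loss: $99,060 − $96,780 = $2,280.

$2,280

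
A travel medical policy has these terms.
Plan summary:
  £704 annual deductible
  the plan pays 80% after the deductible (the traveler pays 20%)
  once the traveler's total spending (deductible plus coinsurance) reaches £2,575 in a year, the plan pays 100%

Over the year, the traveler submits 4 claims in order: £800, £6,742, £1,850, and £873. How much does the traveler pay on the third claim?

Claim 1 (£800): £704 finishes the deductible; £96 goes to coinsurance; traveler's 20% is £19.20. Traveler owes £723.20 (running OOP £723.20).
Claim 2 (£6,742): deductible already satisfied, so traveler's share is 20% × £6,742 = £1,348.40. Traveler owes £1,348.40 (running OOP £2,071.60).
Claim 3 (£1,850): deductible already satisfied, so traveler's share is 20% × £1,850 = £370. Cost to traveler: £370. OOP to date £2,441.60.

£370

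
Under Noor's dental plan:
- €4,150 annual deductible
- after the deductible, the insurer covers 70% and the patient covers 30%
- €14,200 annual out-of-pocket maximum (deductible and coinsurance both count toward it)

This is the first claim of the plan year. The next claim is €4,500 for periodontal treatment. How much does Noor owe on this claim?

Deductible not yet touched, so the first €4,150 of the bill goes to the deductible.
After the €4,150 deductible portion, €4,500 − €4,150 = €350 is subject to coinsurance.
Patient's 30% share of €350 is €105.
So the patient owes €4,150 + €105 = €4,255 before any cap.
Cumulative spending €0 + €4,255 = €4,255 stays under the €14,200 maximum.

€4,255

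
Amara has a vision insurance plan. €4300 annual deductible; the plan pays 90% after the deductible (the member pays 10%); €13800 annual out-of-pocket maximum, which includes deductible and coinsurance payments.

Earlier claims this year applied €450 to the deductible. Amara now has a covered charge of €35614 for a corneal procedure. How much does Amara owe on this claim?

€450 of the €4300 deductible is already met, leaving €3850.
The remaining €31764 (= €35614 − €3850) moves to coinsurance.
Member's 10% share of €31764 is €3176.40.
Member responsibility before any cap: €3850 + €3176.40 = €7026.40.
Total out-of-pocket so far would be €450 + €7026.40 = €7476.40, below the €13800 cap — no reduction.

€7026.40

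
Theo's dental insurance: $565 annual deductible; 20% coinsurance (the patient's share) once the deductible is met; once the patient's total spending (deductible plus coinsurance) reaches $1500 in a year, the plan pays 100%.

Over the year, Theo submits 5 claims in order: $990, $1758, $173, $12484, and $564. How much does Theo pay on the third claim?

$34.60

Claim 1 — $990: deductible takes $565, $425 remains; patient's 20% is $85. Patient owes $650 (running OOP $650).
Claim 2 — $1758: deductible already satisfied, so patient's share is 20% × $1758 = $351.60. Patient owes $351.60 (running OOP $1001.60).
Claim 3 — $173: deductible already satisfied, so patient's share is 20% × $173 = $34.60. Cost to patient: $34.60. OOP to date $1036.20.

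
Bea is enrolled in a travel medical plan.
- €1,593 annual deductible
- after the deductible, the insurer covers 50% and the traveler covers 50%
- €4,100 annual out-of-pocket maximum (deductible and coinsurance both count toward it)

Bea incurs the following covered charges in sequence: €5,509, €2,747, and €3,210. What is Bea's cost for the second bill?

€549

Claim 1 — €5,509: €1,593 to deductible, leaving €3,916; 50% of €3,916 = €1,958. Traveler pays €3,551; OOP now €3,551.
Claim 2 — €2,747: 50% coinsurance on €2,747 = €1,373.50. Adding that to €3,551 gives €4,924.50, past the €4,100 cap; traveler pays only €4,100 − €3,551 = €549.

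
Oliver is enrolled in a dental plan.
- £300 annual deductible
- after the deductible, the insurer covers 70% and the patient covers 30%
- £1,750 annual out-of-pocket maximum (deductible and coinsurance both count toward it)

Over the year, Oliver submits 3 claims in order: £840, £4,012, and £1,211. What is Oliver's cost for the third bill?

£84.40

Bill 1, £840: deductible takes £300, £540 remains; coinsurance £540 × 30% = £162. Patient owes £462 (running OOP £462).
Bill 2, £4,012: deductible met; 30% of £4,012 = £1,203.60. Patient pays £1,203.60; OOP now £1,665.60.
Bill 3, £1,211: 30% coinsurance on £1,211 = £363.30. That would push OOP to £2,028.90, over the £1,750 cap, so patient pays £1,750 − £1,665.60 = £84.40.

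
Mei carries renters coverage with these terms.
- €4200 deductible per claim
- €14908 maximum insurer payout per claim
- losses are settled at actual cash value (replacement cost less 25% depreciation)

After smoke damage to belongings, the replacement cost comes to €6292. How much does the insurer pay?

Actual cash value after 25% depreciation: €6292 × 75% = €4719.
Subtract the deductible: €4719 − €4200 = €519.
That's under the €14908 cap, so the insurer reimburses the full €519.

€519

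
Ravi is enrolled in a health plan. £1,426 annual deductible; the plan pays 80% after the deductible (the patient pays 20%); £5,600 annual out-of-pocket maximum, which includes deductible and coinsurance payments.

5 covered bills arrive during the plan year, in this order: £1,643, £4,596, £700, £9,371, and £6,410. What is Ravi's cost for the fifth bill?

£1,197.20

Claim 1 — £1,643: deductible takes £1,426, £217 remains; 20% of £217 = £43.40. Patient owes £1,469.40 (running OOP £1,469.40).
Claim 2 — £4,596: 20% coinsurance on £4,596 = £919.20. Patient owes £919.20 (running OOP £2,388.60).
Claim 3 — £700: deductible met; 20% of £700 = £140. Patient pays £140; OOP now £2,528.60.
Claim 4 — £9,371: deductible met; 20% of £9,371 = £1,874.20. Patient pays £1,874.20; OOP now £4,402.80.
Claim 5 — £6,410: 20% coinsurance on £6,410 = £1,282. OOP would hit £5,684.80 > £5,600, so the cap limits the patient to £5,600 − £4,402.80 = £1,197.20.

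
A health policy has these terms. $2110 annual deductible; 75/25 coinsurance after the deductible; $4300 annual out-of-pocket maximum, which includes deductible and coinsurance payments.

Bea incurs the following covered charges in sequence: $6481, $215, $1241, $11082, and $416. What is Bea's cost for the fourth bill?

Claim 1 — $6481: $2110 finishes the deductible; $4371 goes to coinsurance; patient's 25% is $1092.75. Patient pays $3202.75; OOP now $3202.75.
Claim 2 — $215: deductible met; 25% of $215 = $53.75. Cost to patient: $53.75. OOP to date $3256.50.
Claim 3 — $1241: deductible already satisfied, so patient's share is 25% × $1241 = $310.25. Patient pays $310.25; OOP now $3566.75.
Claim 4 — $11082: deductible already satisfied, so patient's share is 25% × $11082 = $2770.50. That would push OOP to $6337.25, over the $4300 cap, so patient pays $4300 − $3566.75 = $733.25.

$733.25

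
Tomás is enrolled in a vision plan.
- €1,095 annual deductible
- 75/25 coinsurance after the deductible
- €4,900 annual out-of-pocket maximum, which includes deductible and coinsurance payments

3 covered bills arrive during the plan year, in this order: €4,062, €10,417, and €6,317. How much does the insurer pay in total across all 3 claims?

€15,896

Claim 1 — €4,062: €1,095 to deductible, leaving €2,967; member's 25% is €741.75. Member owes €1,836.75 (running OOP €1,836.75). Plan pays €4,062 − €1,836.75 = €2,225.25.
Claim 2 — €10,417: deductible already satisfied, so member's share is 25% × €10,417 = €2,604.25. Member pays €2,604.25; OOP now €4,441. Plan pays €10,417 − €2,604.25 = €7,812.75.
Claim 3 — €6,317: deductible already satisfied, so member's share is 25% × €6,317 = €1,579.25. That would push OOP to €6,020.25, over the €4,900 cap, so member pays €4,900 − €4,441 = €459. Plan pays €6,317 − €459 = €5,858.
Insurer total = bills − member's total = €20,796 − €4,900 = €15,896.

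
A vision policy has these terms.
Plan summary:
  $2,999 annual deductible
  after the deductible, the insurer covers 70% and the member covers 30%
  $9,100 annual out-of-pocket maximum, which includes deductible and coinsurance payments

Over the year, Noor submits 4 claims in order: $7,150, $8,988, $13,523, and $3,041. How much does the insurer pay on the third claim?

#1 ($7,150): deductible takes $2,999, $4,151 remains; member's 30% is $1,245.30. Member owes $4,244.30 (running OOP $4,244.30). Insurer: $7,150 − $4,244.30 = $2,905.70.
#2 ($8,988): deductible met; 30% of $8,988 = $2,696.40. Member owes $2,696.40 (running OOP $6,940.70). Insurer: $8,988 − $2,696.40 = $6,291.60.
#3 ($13,523): deductible already satisfied, so member's share is 30% × $13,523 = $4,056.90. OOP would hit $10,997.60 > $9,100, so the cap limits the member to $9,100 − $6,940.70 = $2,159.30. Plan pays $13,523 − $2,159.30 = $11,363.70.

$11,363.70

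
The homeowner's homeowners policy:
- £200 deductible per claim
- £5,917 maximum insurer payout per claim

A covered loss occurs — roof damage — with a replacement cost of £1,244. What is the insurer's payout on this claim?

£1,044

Less the £200 deductible: £1,244 − £200 = £1,044.
That's under the £5,917 cap, so the insurer reimburses the full £1,044.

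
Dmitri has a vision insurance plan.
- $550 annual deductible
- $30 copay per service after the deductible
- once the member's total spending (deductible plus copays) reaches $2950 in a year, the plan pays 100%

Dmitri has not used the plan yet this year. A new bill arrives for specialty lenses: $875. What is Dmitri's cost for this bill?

$580

Nothing has been paid toward the $550 deductible, so the first $550 of this charge is applied there.
After the $550 deductible portion, $875 − $550 = $325 is subject to the copay.
Copay on this service: $30.
That puts the member's cost at $550 + $30 = $580 before any cap.
Total out-of-pocket so far would be $0 + $580 = $580, below the $2950 cap — no reduction.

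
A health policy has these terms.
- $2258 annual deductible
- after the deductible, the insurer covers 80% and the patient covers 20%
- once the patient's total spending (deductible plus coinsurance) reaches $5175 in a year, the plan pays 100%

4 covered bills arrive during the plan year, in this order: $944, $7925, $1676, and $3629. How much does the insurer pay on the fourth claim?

Claim 1 — $944: fully absorbed by the deductible. Cost to patient: $944. OOP to date $944. Insurer: $944 − $944 = $0.
Claim 2 — $7925: deductible takes $1314, $6611 remains; patient's 20% is $1322.20. Cost to patient: $2636.20. OOP to date $3580.20. Plan pays $7925 − $2636.20 = $5288.80.
Claim 3 — $1676: deductible already satisfied, so patient's share is 20% × $1676 = $335.20. Patient pays $335.20; OOP now $3915.40. Plan pays $1676 − $335.20 = $1340.80.
Claim 4 — $3629: 20% coinsurance on $3629 = $725.80. Patient pays $725.80; OOP now $4641.20. Plan pays $3629 − $725.80 = $2903.20.

$2903.20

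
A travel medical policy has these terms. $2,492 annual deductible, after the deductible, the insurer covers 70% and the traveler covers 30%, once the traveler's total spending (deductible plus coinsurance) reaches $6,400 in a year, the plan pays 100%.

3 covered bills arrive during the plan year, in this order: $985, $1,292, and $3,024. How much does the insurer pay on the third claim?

$1,966.30

#1 ($985): fully absorbed by the deductible. Cost to traveler: $985. OOP to date $985. Insurer: $985 − $985 = $0.
#2 ($1,292): fully absorbed by the deductible. Cost to traveler: $1,292. OOP to date $2,277. Insurer: $1,292 − $1,292 = $0.
#3 ($3,024): $215 finishes the deductible; $2,809 goes to coinsurance; traveler's 30% is $842.70. Cost to traveler: $1,057.70. OOP to date $3,334.70. Plan pays $3,024 − $1,057.70 = $1,966.30.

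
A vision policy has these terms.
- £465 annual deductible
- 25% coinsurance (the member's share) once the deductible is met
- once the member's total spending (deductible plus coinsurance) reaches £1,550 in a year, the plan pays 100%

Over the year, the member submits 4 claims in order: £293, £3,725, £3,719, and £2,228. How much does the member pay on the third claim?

Bill 1, £293: fully absorbed by the deductible. Cost to member: £293. OOP to date £293.
Bill 2, £3,725: £172 finishes the deductible; £3,553 goes to coinsurance; member's 25% is £888.25. Cost to member: £1,060.25. OOP to date £1,353.25.
Bill 3, £3,719: deductible met; 25% of £3,719 = £929.75. That would push OOP to £2,283, over the £1,550 cap, so member pays £1,550 − £1,353.25 = £196.75.

£196.75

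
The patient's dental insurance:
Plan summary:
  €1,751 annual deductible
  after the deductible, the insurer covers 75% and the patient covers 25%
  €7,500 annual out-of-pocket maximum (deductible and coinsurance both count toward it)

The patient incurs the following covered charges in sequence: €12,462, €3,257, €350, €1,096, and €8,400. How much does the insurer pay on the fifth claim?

Claim 1 — €12,462: deductible takes €1,751, €10,711 remains; 25% of €10,711 = €2,677.75. Patient pays €4,428.75; OOP now €4,428.75. Plan pays €12,462 − €4,428.75 = €8,033.25.
Claim 2 — €3,257: deductible already satisfied, so patient's share is 25% × €3,257 = €814.25. Cost to patient: €814.25. OOP to date €5,243. Plan pays €3,257 − €814.25 = €2,442.75.
Claim 3 — €350: 25% coinsurance on €350 = €87.50. Cost to patient: €87.50. OOP to date €5,330.50. Insurer: €350 − €87.50 = €262.50.
Claim 4 — €1,096: deductible met; 25% of €1,096 = €274. Cost to patient: €274. OOP to date €5,604.50. Plan pays €1,096 − €274 = €822.
Claim 5 — €8,400: 25% coinsurance on €8,400 = €2,100. That would push OOP to €7,704.50, over the €7,500 cap, so patient pays €7,500 − €5,604.50 = €1,895.50. Plan pays €8,400 − €1,895.50 = €6,504.50.

€6,504.50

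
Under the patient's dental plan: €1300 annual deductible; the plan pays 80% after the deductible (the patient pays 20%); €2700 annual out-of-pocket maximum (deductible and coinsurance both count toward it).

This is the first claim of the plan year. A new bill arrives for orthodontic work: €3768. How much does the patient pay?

€1793.60

Deductible not yet touched, so the first €1300 of the bill goes to the deductible.
That leaves €3768 − €1300 = €2468 for coinsurance.
Coinsurance: €2468 × 20% = €493.60.
So the patient owes €1300 + €493.60 = €1793.60 before any cap.
Year-to-date out-of-pocket becomes €0 + €1793.60 = €1793.60, still under the €2700 maximum, so no cap applies.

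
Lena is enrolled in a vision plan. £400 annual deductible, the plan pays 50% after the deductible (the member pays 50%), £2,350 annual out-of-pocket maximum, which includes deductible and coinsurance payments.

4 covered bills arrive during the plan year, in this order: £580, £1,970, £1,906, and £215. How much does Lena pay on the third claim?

£875

#1 (£580): £400 finishes the deductible; £180 goes to coinsurance; coinsurance £180 × 50% = £90. Member owes £490 (running OOP £490).
#2 (£1,970): deductible already satisfied, so member's share is 50% × £1,970 = £985. Cost to member: £985. OOP to date £1,475.
#3 (£1,906): 50% coinsurance on £1,906 = £953. That would push OOP to £2,428, over the £2,350 cap, so member pays £2,350 − £1,475 = £875.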